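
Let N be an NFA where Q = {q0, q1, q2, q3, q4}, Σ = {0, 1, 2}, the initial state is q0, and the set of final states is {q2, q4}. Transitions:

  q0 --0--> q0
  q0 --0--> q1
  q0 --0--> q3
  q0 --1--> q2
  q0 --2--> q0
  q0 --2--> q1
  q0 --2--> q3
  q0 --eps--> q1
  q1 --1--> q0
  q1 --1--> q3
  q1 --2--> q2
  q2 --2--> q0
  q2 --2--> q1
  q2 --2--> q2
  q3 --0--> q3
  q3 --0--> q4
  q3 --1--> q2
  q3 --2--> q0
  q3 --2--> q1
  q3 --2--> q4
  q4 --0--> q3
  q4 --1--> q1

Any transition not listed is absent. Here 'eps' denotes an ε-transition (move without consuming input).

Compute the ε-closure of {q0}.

Begin with {q0}.
ε-move q0 → q1; add q1.

{q0, q1}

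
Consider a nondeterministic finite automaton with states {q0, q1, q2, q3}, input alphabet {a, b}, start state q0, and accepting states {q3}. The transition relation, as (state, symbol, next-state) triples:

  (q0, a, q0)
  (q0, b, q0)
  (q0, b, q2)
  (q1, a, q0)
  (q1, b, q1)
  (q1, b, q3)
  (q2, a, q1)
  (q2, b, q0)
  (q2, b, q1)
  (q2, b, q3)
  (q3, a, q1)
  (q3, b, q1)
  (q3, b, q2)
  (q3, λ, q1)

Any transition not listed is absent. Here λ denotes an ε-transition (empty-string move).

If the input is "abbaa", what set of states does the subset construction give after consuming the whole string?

{q0}

Start in {q0}.
Read 'a': {q0} → {q0}.
Read 'b': {q0} → {q0, q2}.
Read 'b': {q0, q2} → {q0, q1, q2, q3}.
Read 'a': {q0, q1, q2, q3} → {q0, q1}.
Read 'a': {q0, q1} → {q0}.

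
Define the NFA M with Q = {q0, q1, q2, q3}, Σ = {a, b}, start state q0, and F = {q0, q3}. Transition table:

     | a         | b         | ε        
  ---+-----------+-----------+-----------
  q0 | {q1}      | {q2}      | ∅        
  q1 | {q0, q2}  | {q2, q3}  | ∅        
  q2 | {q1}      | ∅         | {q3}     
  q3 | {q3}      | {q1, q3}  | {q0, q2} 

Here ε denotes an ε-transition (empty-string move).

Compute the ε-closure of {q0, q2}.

{q0, q2, q3}

Begin with {q0, q2}.
ε-move q2 → q3; add q3.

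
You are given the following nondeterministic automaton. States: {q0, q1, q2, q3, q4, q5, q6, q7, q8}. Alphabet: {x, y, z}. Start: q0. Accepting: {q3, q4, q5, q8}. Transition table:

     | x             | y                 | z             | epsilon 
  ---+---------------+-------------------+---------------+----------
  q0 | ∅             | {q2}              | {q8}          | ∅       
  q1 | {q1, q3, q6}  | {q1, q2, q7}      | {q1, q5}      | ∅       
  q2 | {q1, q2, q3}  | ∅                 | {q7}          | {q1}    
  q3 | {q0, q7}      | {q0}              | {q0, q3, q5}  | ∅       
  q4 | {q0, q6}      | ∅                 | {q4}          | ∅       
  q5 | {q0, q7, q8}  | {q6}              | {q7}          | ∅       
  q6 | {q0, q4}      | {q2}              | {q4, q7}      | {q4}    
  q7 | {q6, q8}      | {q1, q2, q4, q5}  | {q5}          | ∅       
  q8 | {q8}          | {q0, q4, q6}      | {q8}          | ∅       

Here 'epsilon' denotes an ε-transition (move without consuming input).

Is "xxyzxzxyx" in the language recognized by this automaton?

No

Start in {q0}.
Read 'x': {q0} → ∅.
The set is empty and remains empty for the remaining 8 symbols.
The final set ∅ contains no accepting state.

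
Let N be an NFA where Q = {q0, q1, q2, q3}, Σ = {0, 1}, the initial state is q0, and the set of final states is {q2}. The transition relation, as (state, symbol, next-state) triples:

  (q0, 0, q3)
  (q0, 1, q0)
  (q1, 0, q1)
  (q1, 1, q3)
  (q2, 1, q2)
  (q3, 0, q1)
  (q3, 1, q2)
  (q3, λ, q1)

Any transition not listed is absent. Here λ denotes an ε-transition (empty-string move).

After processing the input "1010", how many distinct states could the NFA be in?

Start in {q0}.
Read '1': q0→{q0}; now {q0}.
Read '0': q0→{q3}; union {q3}; ε-closure = {q1, q3}.
Read '1': q1→{q3}, q3→{q2}; union {q2, q3}; ε-closure = {q1, q2, q3}.
Read '0': q1→{q1}, q2→∅, q3→{q1}; now {q1}.
That set has 1 state.

1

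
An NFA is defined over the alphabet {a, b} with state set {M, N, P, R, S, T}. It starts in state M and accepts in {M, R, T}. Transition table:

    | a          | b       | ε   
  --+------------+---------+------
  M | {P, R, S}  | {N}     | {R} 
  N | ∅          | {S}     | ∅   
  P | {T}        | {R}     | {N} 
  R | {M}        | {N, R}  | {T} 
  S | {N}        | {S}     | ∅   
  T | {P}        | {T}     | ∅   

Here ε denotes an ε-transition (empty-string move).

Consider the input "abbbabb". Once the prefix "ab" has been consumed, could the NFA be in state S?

Yes

Start: ε-closure({M}) = {M, R, T}.
Read 'a': M→{P, R, S}, R→{M}, T→{P}; union {M, P, R, S}; ε-closure = {M, N, P, R, S, T}.
Read 'b': M→{N}, N→{S}, P→{R}, R→{N, R}, S→{S}, T→{T}; now {N, R, S, T}.
State S is in {N, R, S, T}.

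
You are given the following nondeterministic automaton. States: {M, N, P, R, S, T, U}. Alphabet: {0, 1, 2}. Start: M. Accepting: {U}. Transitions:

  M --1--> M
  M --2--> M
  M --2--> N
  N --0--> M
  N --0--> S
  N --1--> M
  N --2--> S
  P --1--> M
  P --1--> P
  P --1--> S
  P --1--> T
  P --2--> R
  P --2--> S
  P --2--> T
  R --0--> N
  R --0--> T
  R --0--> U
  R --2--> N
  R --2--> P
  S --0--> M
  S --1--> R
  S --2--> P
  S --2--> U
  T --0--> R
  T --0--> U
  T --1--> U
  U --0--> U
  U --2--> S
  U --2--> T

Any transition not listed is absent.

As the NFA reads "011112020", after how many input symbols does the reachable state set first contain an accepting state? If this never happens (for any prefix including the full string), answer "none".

Start in {M}.
Read '0': M→∅; now ∅.
The set is empty and remains empty for the remaining 8 symbols.
No reachable set along the way intersects F.

none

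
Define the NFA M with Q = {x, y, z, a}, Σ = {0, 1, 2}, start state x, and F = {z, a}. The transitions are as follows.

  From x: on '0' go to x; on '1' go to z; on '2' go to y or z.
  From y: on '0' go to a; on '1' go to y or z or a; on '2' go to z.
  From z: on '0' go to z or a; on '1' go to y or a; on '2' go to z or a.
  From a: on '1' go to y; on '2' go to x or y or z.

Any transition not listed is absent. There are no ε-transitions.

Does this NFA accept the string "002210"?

Yes

Start in {x}.
Read '0': {x} → {x}.
Read '0': {x} → {x}.
Read '2': {x} → {y, z}.
Read '2': {y, z} → {z, a}.
Read '1': {z, a} → {y, a}.
Read '0': {y, a} → {a}.
The final set {a} contains the accepting state a.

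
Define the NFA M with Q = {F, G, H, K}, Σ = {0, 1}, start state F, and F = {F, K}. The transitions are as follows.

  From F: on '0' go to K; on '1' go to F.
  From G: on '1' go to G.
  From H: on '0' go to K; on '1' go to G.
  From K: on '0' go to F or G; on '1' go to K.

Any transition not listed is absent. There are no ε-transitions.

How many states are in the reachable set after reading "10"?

1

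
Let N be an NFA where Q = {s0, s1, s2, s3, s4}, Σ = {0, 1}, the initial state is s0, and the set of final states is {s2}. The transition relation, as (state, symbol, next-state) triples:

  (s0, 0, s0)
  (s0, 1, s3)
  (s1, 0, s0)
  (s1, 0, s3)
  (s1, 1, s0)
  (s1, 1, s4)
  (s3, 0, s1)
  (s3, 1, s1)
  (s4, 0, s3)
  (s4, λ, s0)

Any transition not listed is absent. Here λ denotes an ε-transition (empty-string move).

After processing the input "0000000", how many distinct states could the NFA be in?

Start in {s0}.
Read '0': {s0} → {s0}.
Read '0': {s0} → {s0}.
Read '0': {s0} → {s0}.
Read '0': {s0} → {s0}.
Read '0': {s0} → {s0}.
Read '0': {s0} → {s0}.
Read '0': {s0} → {s0}.
That set has 1 state.

1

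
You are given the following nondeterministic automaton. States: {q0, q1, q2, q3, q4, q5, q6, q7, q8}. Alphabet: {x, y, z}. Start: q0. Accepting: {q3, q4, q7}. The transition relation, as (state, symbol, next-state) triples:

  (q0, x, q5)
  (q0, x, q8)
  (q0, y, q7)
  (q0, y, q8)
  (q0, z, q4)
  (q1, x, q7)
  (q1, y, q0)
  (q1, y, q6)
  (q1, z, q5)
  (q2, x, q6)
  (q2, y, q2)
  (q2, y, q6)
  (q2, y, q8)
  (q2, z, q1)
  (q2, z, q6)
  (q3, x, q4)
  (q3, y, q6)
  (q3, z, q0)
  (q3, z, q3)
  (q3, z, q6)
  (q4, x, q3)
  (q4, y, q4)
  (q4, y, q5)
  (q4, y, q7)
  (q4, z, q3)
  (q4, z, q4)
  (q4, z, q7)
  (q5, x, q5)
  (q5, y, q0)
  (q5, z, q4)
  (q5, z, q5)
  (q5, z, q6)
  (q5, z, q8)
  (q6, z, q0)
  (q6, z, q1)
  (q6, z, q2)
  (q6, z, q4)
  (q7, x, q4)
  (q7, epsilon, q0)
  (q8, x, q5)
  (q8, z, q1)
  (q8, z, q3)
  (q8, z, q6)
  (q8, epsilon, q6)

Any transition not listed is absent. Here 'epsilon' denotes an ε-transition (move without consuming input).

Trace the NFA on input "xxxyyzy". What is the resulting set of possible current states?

Start in {q0}.
Read 'x': {q0} → {q5, q6, q8}.
Read 'x': {q5, q6, q8} → {q5}.
Read 'x': {q5} → {q5}.
Read 'y': {q5} → {q0}.
Read 'y': {q0} → {q0, q6, q7, q8}.
Read 'z': {q0, q6, q7, q8} → {q0, q1, q2, q3, q4, q6}.
Read 'y': {q0, q1, q2, q3, q4, q6} → {q0, q2, q4, q5, q6, q7, q8}.

{q0, q2, q4, q5, q6, q7, q8}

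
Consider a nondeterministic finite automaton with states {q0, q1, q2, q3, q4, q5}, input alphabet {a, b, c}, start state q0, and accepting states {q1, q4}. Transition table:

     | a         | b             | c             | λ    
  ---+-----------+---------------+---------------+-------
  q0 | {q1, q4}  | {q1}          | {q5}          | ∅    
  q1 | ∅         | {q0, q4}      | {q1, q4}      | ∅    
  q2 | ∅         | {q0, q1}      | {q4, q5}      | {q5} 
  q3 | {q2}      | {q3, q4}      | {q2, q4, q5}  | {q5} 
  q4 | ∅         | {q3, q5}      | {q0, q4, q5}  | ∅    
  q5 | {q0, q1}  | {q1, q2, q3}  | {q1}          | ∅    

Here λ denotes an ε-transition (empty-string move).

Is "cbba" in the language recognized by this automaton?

Yes

Start in {q0}.
Read 'c': q0→{q5}; now {q5}.
Read 'b': q5→{q1, q2, q3}; union {q1, q2, q3}; ε-closure = {q1, q2, q3, q5}.
Read 'b': q1→{q0, q4}, q2→{q0, q1}, q3→{q3, q4}, q5→{q1, q2, q3}; union {q0, q1, q2, q3, q4}; ε-closure = {q0, q1, q2, q3, q4, q5}.
Read 'a': q0→{q1, q4}, q1→∅, q2→∅, q3→{q2}, q4→∅, q5→{q0, q1}; union {q0, q1, q2, q4}; ε-closure = {q0, q1, q2, q4, q5}.
The final set {q0, q1, q2, q4, q5} contains the accepting states q1, q4.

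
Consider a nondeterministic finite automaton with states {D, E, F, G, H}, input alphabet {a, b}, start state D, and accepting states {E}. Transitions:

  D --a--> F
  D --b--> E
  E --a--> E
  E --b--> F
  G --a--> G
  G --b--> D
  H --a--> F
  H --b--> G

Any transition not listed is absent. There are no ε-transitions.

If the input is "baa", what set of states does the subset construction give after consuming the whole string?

{E}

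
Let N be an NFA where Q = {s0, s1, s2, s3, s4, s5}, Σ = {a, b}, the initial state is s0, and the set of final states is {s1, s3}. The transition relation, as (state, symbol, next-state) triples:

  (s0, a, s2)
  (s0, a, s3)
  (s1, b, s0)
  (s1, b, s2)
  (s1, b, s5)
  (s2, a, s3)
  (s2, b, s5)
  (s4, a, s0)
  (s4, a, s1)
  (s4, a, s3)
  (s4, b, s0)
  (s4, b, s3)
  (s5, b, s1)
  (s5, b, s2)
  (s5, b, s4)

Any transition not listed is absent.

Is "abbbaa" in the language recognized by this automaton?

Yes

Start in {s0}.
Read 'a': {s0} → {s2, s3}.
Read 'b': {s2, s3} → {s5}.
Read 'b': {s5} → {s1, s2, s4}.
Read 'b': {s1, s2, s4} → {s0, s2, s3, s5}.
Read 'a': {s0, s2, s3, s5} → {s2, s3}.
Read 'a': {s2, s3} → {s3}.
The final set {s3} contains the accepting state s3.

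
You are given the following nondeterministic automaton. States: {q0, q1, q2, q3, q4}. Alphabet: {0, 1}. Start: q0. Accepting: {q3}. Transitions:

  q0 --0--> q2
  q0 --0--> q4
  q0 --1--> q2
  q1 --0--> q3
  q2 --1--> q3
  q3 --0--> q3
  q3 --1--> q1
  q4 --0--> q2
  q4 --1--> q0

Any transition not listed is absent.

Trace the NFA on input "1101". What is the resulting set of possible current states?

{q1}

Start in {q0}.
Read '1': {q0} → {q2}.
Read '1': {q2} → {q3}.
Read '0': {q3} → {q3}.
Read '1': {q3} → {q1}.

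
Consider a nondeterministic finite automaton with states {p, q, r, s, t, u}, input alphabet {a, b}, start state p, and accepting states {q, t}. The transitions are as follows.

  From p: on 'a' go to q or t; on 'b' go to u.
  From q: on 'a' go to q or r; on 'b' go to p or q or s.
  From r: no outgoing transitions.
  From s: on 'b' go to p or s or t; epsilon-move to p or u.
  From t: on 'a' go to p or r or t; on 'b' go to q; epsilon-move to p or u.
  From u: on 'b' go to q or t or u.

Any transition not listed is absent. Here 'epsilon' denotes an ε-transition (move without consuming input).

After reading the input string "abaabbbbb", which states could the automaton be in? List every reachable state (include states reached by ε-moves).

{p, q, s, t, u}

Start in {p}.
Read 'a': {p} → {p, q, t, u}.
Read 'b': {p, q, t, u} → {p, q, s, t, u}.
Read 'a': {p, q, s, t, u} → {p, q, r, t, u}.
Read 'a': {p, q, r, t, u} → {p, q, r, t, u}.
Read 'b': {p, q, r, t, u} → {p, q, s, t, u}.
Read 'b': {p, q, s, t, u} → {p, q, s, t, u}.
Read 'b': {p, q, s, t, u} → {p, q, s, t, u}.
Read 'b': {p, q, s, t, u} → {p, q, s, t, u}.
Read 'b': {p, q, s, t, u} → {p, q, s, t, u}.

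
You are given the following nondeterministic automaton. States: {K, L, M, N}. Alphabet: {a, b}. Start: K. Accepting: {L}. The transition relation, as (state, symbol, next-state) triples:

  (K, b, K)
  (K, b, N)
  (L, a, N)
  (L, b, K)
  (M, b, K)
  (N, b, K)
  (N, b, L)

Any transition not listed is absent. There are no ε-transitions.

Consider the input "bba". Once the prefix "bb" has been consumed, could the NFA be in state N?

Yes

Start in {K}.
Read 'b': K→{K, N}; now {K, N}.
Read 'b': K→{K, N}, N→{K, L}; now {K, L, N}.
State N is in {K, L, N}.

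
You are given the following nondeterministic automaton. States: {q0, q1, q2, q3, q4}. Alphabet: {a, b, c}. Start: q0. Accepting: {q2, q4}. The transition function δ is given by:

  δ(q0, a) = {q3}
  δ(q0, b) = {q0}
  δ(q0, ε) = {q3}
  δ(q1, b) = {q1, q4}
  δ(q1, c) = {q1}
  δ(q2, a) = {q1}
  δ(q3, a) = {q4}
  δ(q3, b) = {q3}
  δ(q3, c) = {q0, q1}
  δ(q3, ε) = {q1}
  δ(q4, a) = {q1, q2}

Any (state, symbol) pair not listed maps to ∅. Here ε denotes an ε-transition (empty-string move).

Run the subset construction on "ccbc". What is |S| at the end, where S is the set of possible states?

3

Start: ε-closure({q0}) = {q0, q1, q3}.
Read 'c': {q0, q1, q3} → {q0, q1, q3}.
Read 'c': {q0, q1, q3} → {q0, q1, q3}.
Read 'b': {q0, q1, q3} → {q0, q1, q3, q4}.
Read 'c': {q0, q1, q3, q4} → {q0, q1, q3}.
That set has 3 states.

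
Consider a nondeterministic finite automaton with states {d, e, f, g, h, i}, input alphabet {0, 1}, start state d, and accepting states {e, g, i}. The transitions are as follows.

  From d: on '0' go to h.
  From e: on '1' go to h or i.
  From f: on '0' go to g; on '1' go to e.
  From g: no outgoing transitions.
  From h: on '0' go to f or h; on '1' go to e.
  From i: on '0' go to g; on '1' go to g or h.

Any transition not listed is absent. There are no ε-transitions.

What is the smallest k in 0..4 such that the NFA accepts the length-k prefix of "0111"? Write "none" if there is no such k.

2

Start in {d}.
Read '0': {d} → {h}.
Read '1': {h} → {e}.
None of the earlier sets intersect F, but {e} does.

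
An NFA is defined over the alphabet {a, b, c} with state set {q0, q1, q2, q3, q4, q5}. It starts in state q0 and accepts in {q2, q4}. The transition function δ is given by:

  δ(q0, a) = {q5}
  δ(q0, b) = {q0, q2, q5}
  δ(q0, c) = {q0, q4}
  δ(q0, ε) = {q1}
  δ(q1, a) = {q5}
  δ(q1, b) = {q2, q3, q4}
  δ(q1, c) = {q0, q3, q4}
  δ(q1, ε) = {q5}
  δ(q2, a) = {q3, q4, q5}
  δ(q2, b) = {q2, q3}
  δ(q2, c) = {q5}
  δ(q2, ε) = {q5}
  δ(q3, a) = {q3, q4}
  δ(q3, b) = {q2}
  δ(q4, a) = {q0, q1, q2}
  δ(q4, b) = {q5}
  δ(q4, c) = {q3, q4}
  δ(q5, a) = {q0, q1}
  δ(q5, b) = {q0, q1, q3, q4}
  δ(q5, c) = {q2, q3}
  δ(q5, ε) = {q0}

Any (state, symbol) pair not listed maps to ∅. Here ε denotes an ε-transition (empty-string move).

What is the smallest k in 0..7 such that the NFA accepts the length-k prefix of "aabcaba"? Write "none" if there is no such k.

3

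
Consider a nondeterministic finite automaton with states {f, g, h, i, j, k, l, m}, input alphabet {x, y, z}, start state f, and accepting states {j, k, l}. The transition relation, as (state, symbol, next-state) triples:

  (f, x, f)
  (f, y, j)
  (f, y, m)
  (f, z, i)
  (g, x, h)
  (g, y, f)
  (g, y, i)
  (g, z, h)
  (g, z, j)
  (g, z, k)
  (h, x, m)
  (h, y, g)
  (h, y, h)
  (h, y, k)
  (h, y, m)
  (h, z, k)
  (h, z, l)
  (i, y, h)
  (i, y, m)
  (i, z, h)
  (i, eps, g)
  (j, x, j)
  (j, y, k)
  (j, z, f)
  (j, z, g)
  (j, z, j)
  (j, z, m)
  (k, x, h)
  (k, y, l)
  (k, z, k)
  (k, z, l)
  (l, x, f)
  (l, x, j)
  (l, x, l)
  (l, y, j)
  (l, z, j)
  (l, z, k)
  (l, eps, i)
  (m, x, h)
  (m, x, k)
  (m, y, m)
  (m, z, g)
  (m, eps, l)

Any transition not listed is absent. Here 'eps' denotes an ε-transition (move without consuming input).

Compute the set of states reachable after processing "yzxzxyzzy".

{f, g, h, i, j, k, l, m}

Start in {f}.
Read 'y': f→{j, m}; union {j, m}; ε-closure = {g, i, j, l, m}.
Read 'z': g→{h, j, k}, i→{h}, j→{f, g, j, m}, l→{j, k}, m→{g}; union {f, g, h, j, k, m}; ε-closure = {f, g, h, i, j, k, l, m}.
Read 'x': f→{f}, g→{h}, h→{m}, i→∅, j→{j}, k→{h}, l→{f, j, l}, m→{h, k}; union {f, h, j, k, l, m}; ε-closure = {f, g, h, i, j, k, l, m}.
Read 'z': f→{i}, g→{h, j, k}, h→{k, l}, i→{h}, j→{f, g, j, m}, k→{k, l}, l→{j, k}, m→{g}; now {f, g, h, i, j, k, l, m}.
Read 'x': f→{f}, g→{h}, h→{m}, i→∅, j→{j}, k→{h}, l→{f, j, l}, m→{h, k}; union {f, h, j, k, l, m}; ε-closure = {f, g, h, i, j, k, l, m}.
Read 'y': f→{j, m}, g→{f, i}, h→{g, h, k, m}, i→{h, m}, j→{k}, k→{l}, l→{j}, m→{m}; now {f, g, h, i, j, k, l, m}.
Read 'z': f→{i}, g→{h, j, k}, h→{k, l}, i→{h}, j→{f, g, j, m}, k→{k, l}, l→{j, k}, m→{g}; now {f, g, h, i, j, k, l, m}.
Read 'z': f→{i}, g→{h, j, k}, h→{k, l}, i→{h}, j→{f, g, j, m}, k→{k, l}, l→{j, k}, m→{g}; now {f, g, h, i, j, k, l, m}.
Read 'y': f→{j, m}, g→{f, i}, h→{g, h, k, m}, i→{h, m}, j→{k}, k→{l}, l→{j}, m→{m}; now {f, g, h, i, j, k, l, m}.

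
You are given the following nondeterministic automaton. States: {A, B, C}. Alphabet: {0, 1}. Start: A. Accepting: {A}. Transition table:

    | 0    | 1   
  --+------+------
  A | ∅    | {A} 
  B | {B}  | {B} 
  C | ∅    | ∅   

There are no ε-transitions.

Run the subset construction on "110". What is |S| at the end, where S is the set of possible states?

0

Start in {A}.
Read '1': {A} → {A}.
Read '1': {A} → {A}.
Read '0': {A} → ∅.
That set has 0 states.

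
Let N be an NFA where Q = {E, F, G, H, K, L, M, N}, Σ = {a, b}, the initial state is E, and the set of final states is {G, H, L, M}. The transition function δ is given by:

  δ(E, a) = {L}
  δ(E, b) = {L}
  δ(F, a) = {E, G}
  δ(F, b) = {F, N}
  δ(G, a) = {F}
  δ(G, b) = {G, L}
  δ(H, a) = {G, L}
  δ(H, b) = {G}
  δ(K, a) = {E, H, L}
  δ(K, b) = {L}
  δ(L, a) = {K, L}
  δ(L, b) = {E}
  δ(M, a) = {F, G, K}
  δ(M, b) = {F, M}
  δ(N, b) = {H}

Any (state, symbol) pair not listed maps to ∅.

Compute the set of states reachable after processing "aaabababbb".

{E, G, L}

Start in {E}.
Read 'a': {E} → {L}.
Read 'a': {L} → {K, L}.
Read 'a': {K, L} → {E, H, K, L}.
Read 'b': {E, H, K, L} → {E, G, L}.
Read 'a': {E, G, L} → {F, K, L}.
Read 'b': {F, K, L} → {E, F, L, N}.
Read 'a': {E, F, L, N} → {E, G, K, L}.
Read 'b': {E, G, K, L} → {E, G, L}.
Read 'b': {E, G, L} → {E, G, L}.
Read 'b': {E, G, L} → {E, G, L}.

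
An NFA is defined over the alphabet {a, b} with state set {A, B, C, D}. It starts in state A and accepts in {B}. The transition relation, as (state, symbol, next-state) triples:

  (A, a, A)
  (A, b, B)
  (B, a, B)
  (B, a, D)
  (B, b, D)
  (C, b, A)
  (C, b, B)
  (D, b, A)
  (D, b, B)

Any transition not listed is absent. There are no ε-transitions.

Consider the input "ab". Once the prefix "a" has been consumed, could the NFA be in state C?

No

Start in {A}.
Read 'a': A→{A}; now {A}.
State C is not in {A}.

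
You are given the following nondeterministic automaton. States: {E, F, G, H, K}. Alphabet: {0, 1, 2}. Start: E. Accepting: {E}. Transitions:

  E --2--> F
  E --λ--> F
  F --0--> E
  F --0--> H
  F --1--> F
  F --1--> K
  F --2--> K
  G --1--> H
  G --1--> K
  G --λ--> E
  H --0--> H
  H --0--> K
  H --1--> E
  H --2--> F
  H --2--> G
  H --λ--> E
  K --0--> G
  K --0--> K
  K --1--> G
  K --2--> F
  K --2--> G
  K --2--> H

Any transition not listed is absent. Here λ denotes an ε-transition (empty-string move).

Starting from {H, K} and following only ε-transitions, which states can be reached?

Begin with {H, K}.
ε-move H → E; add E.
ε-move E → F; add F.

{E, F, H, K}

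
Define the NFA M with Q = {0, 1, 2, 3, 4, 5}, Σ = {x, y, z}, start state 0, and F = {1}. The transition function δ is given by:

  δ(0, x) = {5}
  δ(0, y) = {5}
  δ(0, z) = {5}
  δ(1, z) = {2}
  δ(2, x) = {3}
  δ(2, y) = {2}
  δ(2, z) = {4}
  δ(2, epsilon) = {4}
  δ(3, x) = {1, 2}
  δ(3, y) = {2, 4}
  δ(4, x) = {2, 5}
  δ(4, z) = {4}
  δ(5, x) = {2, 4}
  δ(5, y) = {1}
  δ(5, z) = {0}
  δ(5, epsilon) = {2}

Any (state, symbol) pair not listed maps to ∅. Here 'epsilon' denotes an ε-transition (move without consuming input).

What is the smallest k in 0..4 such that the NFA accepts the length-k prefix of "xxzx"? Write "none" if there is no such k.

none

Start in {0}.
Read 'x': 0→{5}; union {5}; ε-closure = {2, 4, 5}.
Read 'x': 2→{3}, 4→{2, 5}, 5→{2, 4}; now {2, 3, 4, 5}.
Read 'z': 2→{4}, 3→∅, 4→{4}, 5→{0}; now {0, 4}.
Read 'x': 0→{5}, 4→{2, 5}; union {2, 5}; ε-closure = {2, 4, 5}.
No reachable set along the way intersects F.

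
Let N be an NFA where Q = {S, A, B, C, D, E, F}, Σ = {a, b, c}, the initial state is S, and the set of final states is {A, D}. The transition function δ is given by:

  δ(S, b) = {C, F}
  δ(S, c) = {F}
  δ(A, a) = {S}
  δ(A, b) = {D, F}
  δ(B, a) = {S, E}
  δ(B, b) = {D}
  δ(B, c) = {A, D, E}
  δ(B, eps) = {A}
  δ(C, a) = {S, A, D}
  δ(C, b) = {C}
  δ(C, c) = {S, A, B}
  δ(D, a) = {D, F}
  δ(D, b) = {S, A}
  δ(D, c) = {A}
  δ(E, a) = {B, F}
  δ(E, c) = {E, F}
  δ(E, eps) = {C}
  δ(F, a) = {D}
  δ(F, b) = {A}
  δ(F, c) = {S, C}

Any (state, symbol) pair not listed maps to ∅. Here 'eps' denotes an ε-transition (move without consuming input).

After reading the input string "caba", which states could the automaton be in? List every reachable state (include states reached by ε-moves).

Start in {S}.
Read 'c': S→{F}; now {F}.
Read 'a': F→{D}; now {D}.
Read 'b': D→{S, A}; now {S, A}.
Read 'a': S→∅, A→{S}; now {S}.

{S}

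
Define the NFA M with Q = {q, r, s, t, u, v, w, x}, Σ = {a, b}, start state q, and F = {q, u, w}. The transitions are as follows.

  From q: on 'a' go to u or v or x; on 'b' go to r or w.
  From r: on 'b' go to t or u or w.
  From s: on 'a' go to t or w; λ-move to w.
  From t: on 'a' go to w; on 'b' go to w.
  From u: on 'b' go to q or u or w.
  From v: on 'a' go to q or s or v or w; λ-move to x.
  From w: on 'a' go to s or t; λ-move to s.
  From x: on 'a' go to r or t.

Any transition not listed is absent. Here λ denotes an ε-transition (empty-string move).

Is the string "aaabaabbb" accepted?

Yes

Start in {q}.
Read 'a': q→{u, v, x}; now {u, v, x}.
Read 'a': u→∅, v→{q, s, v, w}, x→{r, t}; union {q, r, s, t, v, w}; ε-closure = {q, r, s, t, v, w, x}.
Read 'a': q→{u, v, x}, r→∅, s→{t, w}, t→{w}, v→{q, s, v, w}, w→{s, t}, x→{r, t}; now {q, r, s, t, u, v, w, x}.
Read 'b': q→{r, w}, r→{t, u, w}, s→∅, t→{w}, u→{q, u, w}, v→∅, w→∅, x→∅; union {q, r, t, u, w}; ε-closure = {q, r, s, t, u, w}.
Read 'a': q→{u, v, x}, r→∅, s→{t, w}, t→{w}, u→∅, w→{s, t}; now {s, t, u, v, w, x}.
Read 'a': s→{t, w}, t→{w}, u→∅, v→{q, s, v, w}, w→{s, t}, x→{r, t}; union {q, r, s, t, v, w}; ε-closure = {q, r, s, t, v, w, x}.
Read 'b': q→{r, w}, r→{t, u, w}, s→∅, t→{w}, v→∅, w→∅, x→∅; union {r, t, u, w}; ε-closure = {r, s, t, u, w}.
Read 'b': r→{t, u, w}, s→∅, t→{w}, u→{q, u, w}, w→∅; union {q, t, u, w}; ε-closure = {q, s, t, u, w}.
Read 'b': q→{r, w}, s→∅, t→{w}, u→{q, u, w}, w→∅; union {q, r, u, w}; ε-closure = {q, r, s, u, w}.
The final set {q, r, s, u, w} contains the accepting states q, u, w.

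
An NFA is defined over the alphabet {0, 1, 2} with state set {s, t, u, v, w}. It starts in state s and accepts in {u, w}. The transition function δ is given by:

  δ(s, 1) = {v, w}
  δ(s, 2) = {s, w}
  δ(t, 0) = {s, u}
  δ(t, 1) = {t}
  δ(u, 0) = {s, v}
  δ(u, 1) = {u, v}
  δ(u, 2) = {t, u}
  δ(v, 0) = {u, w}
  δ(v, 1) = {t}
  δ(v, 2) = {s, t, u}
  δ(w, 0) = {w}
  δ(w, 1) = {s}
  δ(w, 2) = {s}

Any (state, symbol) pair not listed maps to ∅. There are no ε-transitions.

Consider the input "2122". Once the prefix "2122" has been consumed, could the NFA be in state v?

Start in {s}.
Read '2': {s} → {s, w}.
Read '1': {s, w} → {s, v, w}.
Read '2': {s, v, w} → {s, t, u, w}.
Read '2': {s, t, u, w} → {s, t, u, w}.
State v is not in {s, t, u, w}.

No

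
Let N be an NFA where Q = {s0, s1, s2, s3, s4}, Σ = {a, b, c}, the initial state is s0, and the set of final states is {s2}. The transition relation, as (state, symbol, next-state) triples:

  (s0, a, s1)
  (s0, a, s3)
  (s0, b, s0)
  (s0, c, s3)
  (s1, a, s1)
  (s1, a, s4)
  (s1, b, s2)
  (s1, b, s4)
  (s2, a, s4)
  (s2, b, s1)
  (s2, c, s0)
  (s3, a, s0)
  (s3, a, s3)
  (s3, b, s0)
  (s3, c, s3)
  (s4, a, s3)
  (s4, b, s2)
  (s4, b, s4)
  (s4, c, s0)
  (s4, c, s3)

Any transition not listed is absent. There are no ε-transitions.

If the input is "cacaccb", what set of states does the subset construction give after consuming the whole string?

Start in {s0}.
Read 'c': {s0} → {s3}.
Read 'a': {s3} → {s0, s3}.
Read 'c': {s0, s3} → {s3}.
Read 'a': {s3} → {s0, s3}.
Read 'c': {s0, s3} → {s3}.
Read 'c': {s3} → {s3}.
Read 'b': {s3} → {s0}.

{s0}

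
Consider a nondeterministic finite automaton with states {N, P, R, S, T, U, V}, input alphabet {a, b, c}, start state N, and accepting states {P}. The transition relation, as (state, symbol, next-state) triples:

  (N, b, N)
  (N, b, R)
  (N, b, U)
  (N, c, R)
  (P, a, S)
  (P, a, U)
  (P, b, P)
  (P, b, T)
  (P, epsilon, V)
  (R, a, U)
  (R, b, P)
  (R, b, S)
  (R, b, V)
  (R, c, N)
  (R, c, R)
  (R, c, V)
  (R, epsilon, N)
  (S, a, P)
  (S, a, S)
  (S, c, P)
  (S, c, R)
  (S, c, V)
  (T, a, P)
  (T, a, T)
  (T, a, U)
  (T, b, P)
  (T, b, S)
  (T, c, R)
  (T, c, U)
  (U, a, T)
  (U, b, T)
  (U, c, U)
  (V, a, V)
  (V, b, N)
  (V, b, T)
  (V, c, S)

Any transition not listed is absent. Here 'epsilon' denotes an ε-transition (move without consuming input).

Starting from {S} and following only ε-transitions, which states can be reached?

Begin with {S}.
No ε-moves leave this set, so the closure equals the set itself.

{S}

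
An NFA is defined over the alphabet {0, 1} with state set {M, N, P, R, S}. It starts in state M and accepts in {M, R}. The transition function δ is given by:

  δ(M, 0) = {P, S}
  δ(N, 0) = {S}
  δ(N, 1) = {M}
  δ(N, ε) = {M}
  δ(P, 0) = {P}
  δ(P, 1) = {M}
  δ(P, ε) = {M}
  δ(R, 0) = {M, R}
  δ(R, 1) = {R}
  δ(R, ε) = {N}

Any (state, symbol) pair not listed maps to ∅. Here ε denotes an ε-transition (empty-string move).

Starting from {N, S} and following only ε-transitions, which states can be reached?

Begin with {N, S}.
ε-move N → M; add M.

{M, N, S}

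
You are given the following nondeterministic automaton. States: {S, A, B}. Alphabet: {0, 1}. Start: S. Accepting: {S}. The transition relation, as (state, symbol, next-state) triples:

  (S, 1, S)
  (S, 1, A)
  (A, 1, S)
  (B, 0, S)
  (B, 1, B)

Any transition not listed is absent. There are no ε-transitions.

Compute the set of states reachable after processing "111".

{S, A}

Start in {S}.
Read '1': S→{S, A}; now {S, A}.
Read '1': S→{S, A}, A→{S}; now {S, A}.
Read '1': S→{S, A}, A→{S}; now {S, A}.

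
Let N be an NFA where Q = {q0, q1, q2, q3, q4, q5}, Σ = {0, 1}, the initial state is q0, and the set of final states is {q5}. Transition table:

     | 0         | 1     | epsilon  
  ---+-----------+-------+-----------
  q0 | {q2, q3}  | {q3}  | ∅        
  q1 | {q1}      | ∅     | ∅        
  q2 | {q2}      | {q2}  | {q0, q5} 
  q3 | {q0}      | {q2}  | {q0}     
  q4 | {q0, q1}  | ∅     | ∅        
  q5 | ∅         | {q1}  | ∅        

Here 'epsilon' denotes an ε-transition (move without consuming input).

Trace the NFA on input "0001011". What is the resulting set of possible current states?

{q0, q1, q2, q3, q5}

Start in {q0}.
Read '0': q0→{q2, q3}; union {q2, q3}; ε-closure = {q0, q2, q3, q5}.
Read '0': q0→{q2, q3}, q2→{q2}, q3→{q0}, q5→∅; union {q0, q2, q3}; ε-closure = {q0, q2, q3, q5}.
Read '0': q0→{q2, q3}, q2→{q2}, q3→{q0}, q5→∅; union {q0, q2, q3}; ε-closure = {q0, q2, q3, q5}.
Read '1': q0→{q3}, q2→{q2}, q3→{q2}, q5→{q1}; union {q1, q2, q3}; ε-closure = {q0, q1, q2, q3, q5}.
Read '0': q0→{q2, q3}, q1→{q1}, q2→{q2}, q3→{q0}, q5→∅; union {q0, q1, q2, q3}; ε-closure = {q0, q1, q2, q3, q5}.
Read '1': q0→{q3}, q1→∅, q2→{q2}, q3→{q2}, q5→{q1}; union {q1, q2, q3}; ε-closure = {q0, q1, q2, q3, q5}.
Read '1': q0→{q3}, q1→∅, q2→{q2}, q3→{q2}, q5→{q1}; union {q1, q2, q3}; ε-closure = {q0, q1, q2, q3, q5}.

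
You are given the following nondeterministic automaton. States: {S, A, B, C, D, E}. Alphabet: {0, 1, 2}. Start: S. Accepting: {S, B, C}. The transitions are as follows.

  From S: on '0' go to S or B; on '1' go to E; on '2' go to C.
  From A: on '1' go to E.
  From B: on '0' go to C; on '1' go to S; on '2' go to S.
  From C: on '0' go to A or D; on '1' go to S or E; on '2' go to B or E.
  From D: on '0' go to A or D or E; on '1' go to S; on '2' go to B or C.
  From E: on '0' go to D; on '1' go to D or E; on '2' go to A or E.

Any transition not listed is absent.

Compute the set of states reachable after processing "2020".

{A, C, D}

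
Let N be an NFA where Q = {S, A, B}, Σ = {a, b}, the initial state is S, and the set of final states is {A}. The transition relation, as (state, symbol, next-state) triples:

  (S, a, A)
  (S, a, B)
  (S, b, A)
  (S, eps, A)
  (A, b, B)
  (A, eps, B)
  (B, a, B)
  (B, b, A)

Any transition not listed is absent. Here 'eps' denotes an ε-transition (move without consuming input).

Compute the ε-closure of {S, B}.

{S, A, B}

Begin with {S, B}.
ε-move S → A; add A.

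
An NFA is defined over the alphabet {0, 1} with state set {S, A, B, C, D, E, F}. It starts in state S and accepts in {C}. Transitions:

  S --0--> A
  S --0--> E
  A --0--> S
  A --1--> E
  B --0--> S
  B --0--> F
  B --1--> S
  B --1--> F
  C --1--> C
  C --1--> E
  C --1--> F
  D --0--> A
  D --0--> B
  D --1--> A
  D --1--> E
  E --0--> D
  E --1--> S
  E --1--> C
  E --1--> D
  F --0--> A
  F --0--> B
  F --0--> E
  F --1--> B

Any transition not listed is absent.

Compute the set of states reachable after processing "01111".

{S, A, B, C, D, E, F}

Start in {S}.
Read '0': S→{A, E}; now {A, E}.
Read '1': A→{E}, E→{S, C, D}; now {S, C, D, E}.
Read '1': S→∅, C→{C, E, F}, D→{A, E}, E→{S, C, D}; now {S, A, C, D, E, F}.
Read '1': S→∅, A→{E}, C→{C, E, F}, D→{A, E}, E→{S, C, D}, F→{B}; now {S, A, B, C, D, E, F}.
Read '1': S→∅, A→{E}, B→{S, F}, C→{C, E, F}, D→{A, E}, E→{S, C, D}, F→{B}; now {S, A, B, C, D, E, F}.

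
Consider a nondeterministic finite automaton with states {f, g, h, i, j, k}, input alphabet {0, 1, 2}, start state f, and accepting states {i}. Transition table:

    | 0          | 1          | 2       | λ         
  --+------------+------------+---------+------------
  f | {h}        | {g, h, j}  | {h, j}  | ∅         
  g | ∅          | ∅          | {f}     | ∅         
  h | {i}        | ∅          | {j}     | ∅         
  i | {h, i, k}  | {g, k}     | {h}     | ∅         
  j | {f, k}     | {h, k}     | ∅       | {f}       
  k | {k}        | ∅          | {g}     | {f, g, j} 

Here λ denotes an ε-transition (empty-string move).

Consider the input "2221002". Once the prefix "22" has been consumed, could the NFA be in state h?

Start in {f}.
Read '2': f→{h, j}; union {h, j}; ε-closure = {f, h, j}.
Read '2': f→{h, j}, h→{j}, j→∅; union {h, j}; ε-closure = {f, h, j}.
State h is in {f, h, j}.

Yes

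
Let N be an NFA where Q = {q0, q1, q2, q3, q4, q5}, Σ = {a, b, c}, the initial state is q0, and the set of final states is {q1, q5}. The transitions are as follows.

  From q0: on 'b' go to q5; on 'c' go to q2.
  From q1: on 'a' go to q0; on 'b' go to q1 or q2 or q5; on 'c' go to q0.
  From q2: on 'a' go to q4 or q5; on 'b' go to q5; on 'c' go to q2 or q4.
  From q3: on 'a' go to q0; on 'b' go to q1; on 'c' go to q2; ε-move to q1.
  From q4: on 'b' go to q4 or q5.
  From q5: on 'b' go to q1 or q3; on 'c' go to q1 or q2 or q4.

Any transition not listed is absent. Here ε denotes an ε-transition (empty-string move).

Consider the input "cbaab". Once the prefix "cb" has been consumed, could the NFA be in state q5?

Yes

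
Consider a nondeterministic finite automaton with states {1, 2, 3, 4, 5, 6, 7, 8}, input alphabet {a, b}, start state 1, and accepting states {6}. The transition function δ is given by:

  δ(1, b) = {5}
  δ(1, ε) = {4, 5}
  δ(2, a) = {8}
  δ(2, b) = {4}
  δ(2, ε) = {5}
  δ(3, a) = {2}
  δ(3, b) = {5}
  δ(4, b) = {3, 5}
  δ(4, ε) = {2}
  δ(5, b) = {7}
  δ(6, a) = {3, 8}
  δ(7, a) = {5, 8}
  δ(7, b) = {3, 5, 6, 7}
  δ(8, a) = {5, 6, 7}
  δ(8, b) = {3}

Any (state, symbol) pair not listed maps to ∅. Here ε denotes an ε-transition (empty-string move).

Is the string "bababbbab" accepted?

No

Start: ε-closure({1}) = {1, 2, 4, 5}.
Read 'b': {1, 2, 4, 5} → {2, 3, 4, 5, 7}.
Read 'a': {2, 3, 4, 5, 7} → {2, 5, 8}.
Read 'b': {2, 5, 8} → {2, 3, 4, 5, 7}.
Read 'a': {2, 3, 4, 5, 7} → {2, 5, 8}.
Read 'b': {2, 5, 8} → {2, 3, 4, 5, 7}.
Read 'b': {2, 3, 4, 5, 7} → {2, 3, 4, 5, 6, 7}.
Read 'b': {2, 3, 4, 5, 6, 7} → {2, 3, 4, 5, 6, 7}.
Read 'a': {2, 3, 4, 5, 6, 7} → {2, 3, 5, 8}.
Read 'b': {2, 3, 5, 8} → {2, 3, 4, 5, 7}.
The final set {2, 3, 4, 5, 7} contains no accepting state.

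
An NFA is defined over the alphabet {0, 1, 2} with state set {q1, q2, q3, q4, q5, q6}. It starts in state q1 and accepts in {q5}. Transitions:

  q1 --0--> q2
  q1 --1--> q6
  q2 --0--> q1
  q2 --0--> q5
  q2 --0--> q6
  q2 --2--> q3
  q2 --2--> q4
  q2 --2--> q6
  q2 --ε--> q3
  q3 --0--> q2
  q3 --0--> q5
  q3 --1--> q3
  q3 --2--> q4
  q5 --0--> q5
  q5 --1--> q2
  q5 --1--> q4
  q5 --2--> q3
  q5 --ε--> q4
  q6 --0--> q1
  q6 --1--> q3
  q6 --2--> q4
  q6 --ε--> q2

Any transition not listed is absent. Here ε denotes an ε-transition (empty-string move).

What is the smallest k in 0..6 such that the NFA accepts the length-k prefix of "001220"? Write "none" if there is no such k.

2

Start in {q1}.
Read '0': {q1} → {q2, q3}.
Read '0': {q2, q3} → {q1, q2, q3, q4, q5, q6}.
None of the earlier sets intersect F, but {q1, q2, q3, q4, q5, q6} does.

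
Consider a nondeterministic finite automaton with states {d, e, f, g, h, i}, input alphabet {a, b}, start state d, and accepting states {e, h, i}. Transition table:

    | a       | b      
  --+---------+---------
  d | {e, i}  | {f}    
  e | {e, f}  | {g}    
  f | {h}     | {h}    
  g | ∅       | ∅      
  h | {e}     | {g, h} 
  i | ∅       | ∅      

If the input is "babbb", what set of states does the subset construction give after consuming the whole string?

{g, h}

Start in {d}.
Read 'b': d→{f}; now {f}.
Read 'a': f→{h}; now {h}.
Read 'b': h→{g, h}; now {g, h}.
Read 'b': g→∅, h→{g, h}; now {g, h}.
Read 'b': g→∅, h→{g, h}; now {g, h}.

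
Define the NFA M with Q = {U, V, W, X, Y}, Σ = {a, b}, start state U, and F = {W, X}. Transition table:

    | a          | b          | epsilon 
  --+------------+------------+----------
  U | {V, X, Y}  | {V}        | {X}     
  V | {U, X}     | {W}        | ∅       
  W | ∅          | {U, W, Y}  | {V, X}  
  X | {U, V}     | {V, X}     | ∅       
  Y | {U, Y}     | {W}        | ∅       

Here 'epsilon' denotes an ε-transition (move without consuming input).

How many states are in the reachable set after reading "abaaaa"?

4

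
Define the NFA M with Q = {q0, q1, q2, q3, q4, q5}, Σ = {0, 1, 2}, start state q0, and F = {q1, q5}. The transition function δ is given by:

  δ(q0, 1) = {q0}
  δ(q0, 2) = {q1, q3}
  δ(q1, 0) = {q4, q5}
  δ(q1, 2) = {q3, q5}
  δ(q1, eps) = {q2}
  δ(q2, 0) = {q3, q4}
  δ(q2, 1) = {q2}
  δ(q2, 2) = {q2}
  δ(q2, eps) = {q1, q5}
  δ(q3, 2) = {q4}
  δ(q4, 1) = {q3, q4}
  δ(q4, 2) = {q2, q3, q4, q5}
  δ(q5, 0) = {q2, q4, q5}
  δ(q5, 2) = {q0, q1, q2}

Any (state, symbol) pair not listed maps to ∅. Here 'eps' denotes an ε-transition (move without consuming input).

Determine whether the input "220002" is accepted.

Start in {q0}.
Read '2': {q0} → {q1, q2, q3, q5}.
Read '2': {q1, q2, q3, q5} → {q0, q1, q2, q3, q4, q5}.
Read '0': {q0, q1, q2, q3, q4, q5} → {q1, q2, q3, q4, q5}.
Read '0': {q1, q2, q3, q4, q5} → {q1, q2, q3, q4, q5}.
Read '0': {q1, q2, q3, q4, q5} → {q1, q2, q3, q4, q5}.
Read '2': {q1, q2, q3, q4, q5} → {q0, q1, q2, q3, q4, q5}.
The final set {q0, q1, q2, q3, q4, q5} contains the accepting states q1, q5.

Yes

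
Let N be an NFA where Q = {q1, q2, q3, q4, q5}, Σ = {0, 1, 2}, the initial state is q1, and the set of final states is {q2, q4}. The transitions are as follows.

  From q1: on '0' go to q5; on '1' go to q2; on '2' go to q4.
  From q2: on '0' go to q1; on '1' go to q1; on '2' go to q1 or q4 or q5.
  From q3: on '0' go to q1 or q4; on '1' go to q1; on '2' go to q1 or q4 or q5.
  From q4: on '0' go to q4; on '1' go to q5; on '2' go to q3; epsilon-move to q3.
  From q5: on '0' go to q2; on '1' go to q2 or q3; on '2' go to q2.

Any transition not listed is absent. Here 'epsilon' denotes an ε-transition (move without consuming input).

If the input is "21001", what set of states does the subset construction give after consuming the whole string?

{q1, q2}

Start in {q1}.
Read '2': {q1} → {q3, q4}.
Read '1': {q3, q4} → {q1, q5}.
Read '0': {q1, q5} → {q2, q5}.
Read '0': {q2, q5} → {q1, q2}.
Read '1': {q1, q2} → {q1, q2}.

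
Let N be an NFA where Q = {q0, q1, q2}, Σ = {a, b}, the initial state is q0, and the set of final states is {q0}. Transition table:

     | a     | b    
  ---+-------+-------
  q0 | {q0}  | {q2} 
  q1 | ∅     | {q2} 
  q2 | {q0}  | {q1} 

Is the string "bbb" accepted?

No

Start in {q0}.
Read 'b': q0→{q2}; now {q2}.
Read 'b': q2→{q1}; now {q1}.
Read 'b': q1→{q2}; now {q2}.
The final set {q2} contains no accepting state.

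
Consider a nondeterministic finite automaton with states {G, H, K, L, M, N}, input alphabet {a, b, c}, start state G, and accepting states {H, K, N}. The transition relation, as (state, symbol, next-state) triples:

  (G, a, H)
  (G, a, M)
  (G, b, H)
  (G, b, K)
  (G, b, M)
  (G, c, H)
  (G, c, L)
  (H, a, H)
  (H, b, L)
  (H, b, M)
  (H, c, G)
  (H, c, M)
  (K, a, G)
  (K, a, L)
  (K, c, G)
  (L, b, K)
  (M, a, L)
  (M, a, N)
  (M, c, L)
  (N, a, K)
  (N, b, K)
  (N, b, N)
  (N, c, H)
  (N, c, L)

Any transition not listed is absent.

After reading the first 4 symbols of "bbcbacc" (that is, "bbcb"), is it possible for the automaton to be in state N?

No

Start in {G}.
Read 'b': G→{H, K, M}; now {H, K, M}.
Read 'b': H→{L, M}, K→∅, M→∅; now {L, M}.
Read 'c': L→∅, M→{L}; now {L}.
Read 'b': L→{K}; now {K}.
State N is not in {K}.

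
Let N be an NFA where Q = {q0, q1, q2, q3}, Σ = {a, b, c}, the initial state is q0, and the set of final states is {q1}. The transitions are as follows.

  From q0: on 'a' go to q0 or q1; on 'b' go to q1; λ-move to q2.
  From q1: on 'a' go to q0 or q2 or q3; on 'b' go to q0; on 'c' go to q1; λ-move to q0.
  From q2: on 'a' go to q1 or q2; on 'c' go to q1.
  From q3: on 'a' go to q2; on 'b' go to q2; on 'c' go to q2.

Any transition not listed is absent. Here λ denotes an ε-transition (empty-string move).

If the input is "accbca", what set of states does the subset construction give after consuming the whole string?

{q0, q1, q2, q3}

Start: ε-closure({q0}) = {q0, q2}.
Read 'a': q0→{q0, q1}, q2→{q1, q2}; now {q0, q1, q2}.
Read 'c': q0→∅, q1→{q1}, q2→{q1}; union {q1}; ε-closure = {q0, q1, q2}.
Read 'c': q0→∅, q1→{q1}, q2→{q1}; union {q1}; ε-closure = {q0, q1, q2}.
Read 'b': q0→{q1}, q1→{q0}, q2→∅; union {q0, q1}; ε-closure = {q0, q1, q2}.
Read 'c': q0→∅, q1→{q1}, q2→{q1}; union {q1}; ε-closure = {q0, q1, q2}.
Read 'a': q0→{q0, q1}, q1→{q0, q2, q3}, q2→{q1, q2}; now {q0, q1, q2, q3}.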